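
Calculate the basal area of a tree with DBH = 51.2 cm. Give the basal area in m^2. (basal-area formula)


Formula: BA = pi * (DBH/2)^2 / 10000  (cm^2 to m^2)
Radius = DBH/2 = 51.2/2 = 25.6 cm
BA = pi * 25.6^2 / 10000
   = 2058.8742 cm^2 / 10000
   = 0.2059 m^2

0.2059


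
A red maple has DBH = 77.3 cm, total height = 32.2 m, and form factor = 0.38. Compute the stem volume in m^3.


Formula: V = pi * (DBH/200)^2 * H * ff
Radius = DBH/200 = 77.3/200 = 0.3865 m
Radius^2 = 0.3865^2 = 0.14938225 m^2
V = pi * 0.14938225 * 32.2 * 0.38
V = 5.742 m^3

5.742


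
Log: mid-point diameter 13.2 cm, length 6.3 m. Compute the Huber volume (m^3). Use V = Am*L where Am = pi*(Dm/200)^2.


Huber: V = Am * L,  Am = pi*(Dm/200)^2
Am = pi*(13.2/200)^2 = 0.013685 m^2
V = 0.013685*6.3 = 0.0862 m^3

0.0862


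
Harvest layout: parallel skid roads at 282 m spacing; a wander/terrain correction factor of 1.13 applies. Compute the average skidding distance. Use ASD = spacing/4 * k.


Formula: ASD = (spacing / 4) * correction
Uncorrected distance = spacing / 4 = 282 / 4 = 70.5 m
ASD = 70.5 * 1.13 = 80 m

80


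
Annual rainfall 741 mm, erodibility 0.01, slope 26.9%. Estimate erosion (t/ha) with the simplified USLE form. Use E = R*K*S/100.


Formula: E = R * K * S / 100  (simplified USLE)
R * K = 741 * 0.01 = 7.41
E = 7.41 * 26.9 / 100 = 1.99 t/ha

1.99


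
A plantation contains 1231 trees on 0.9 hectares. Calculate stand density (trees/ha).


Formula: Stand Density = N_trees / Area_ha
Density = 1231 trees / 0.9 ha
Density = 1368 trees/ha

1368


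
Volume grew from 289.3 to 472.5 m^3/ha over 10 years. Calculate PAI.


Formula: PAI = (V_T2 - V_T1) / (T2 - T1)
Volume increment = 472.5 - 289.3 = 183.2 m^3/ha
PAI = 183.2 / 10 = 18.32 m^3/ha/year

18.32


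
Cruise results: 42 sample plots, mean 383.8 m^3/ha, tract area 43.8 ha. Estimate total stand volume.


Formula: Total Volume = Mean Volume per ha * Total Area
Total Volume = 383.8 m^3/ha * 43.8 ha
Total Volume = 16810 m^3

16810


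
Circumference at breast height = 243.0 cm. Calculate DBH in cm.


Formula: DBH = C / pi
DBH = 243.0 / pi
pi = 3.14159...
DBH = 77.3 cm

77.3


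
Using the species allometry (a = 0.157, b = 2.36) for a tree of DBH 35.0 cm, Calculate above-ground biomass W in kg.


Formula: W = a * DBH^b  (allometric power law)
DBH^b = 35.0^2.36 = 4405.5546
W = 0.157 * 4405.5546 = 691.7 kg

691.7


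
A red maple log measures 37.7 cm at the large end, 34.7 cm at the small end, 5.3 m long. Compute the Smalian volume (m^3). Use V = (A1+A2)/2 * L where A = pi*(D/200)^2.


Smalian: V = (A1 + A2)/2 * L,  A = pi*(D/200)^2
A1 = pi*(37.7/200)^2 = 0.111628 m^2
A2 = pi*(34.7/200)^2 = 0.094569 m^2
V = (0.111628+0.094569)/2*5.3 = 0.5464 m^3

0.5464


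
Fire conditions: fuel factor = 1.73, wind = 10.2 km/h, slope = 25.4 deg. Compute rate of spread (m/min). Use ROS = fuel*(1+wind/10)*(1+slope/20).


Formula: ROS = fuel * (1 + wind/10) * (1 + slope/20)
Wind factor = 1 + 10.2/10 = 2.02
Slope factor = 1 + 25.4/20 = 2.27
ROS = 1.73 * 2.02 * 2.27 = 7.93 m/min

7.93


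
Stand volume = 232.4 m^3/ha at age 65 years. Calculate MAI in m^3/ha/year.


Formula: MAI = Total Volume / Stand Age
MAI = 232.4 m^3/ha / 65 years
MAI = 3.58 m^3/ha/year

3.58


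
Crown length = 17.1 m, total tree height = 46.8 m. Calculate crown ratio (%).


Formula: Crown Ratio = (Crown Length / Total Height) * 100
CR = (17.1 m / 46.8 m) * 100
CR = 0.3654 * 100 = 36.5%

36.5


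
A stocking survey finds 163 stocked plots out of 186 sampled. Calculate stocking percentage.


Formula: Stocking % = stocked plots / total plots * 100
Stocking = 163 / 186 * 100
Stocking = 0.8763 * 100 = 87.6%

87.6


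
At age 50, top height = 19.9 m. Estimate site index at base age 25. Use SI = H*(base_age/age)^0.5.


Formula: SI = H_dom * (base_age / age)^0.5
Age ratio = 25 / 50 = 0.5
sqrt(age_ratio) = 0.70711
SI = 19.9 * 0.70711 = 14.1 m

14.1


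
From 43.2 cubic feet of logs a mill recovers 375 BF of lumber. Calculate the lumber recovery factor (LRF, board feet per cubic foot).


Formula: LRF = Lumber Output (BF) / Log Input (ft^3)
LRF = 375 BF / 43.2 ft^3
LRF = 8.68 BF/ft^3

8.68


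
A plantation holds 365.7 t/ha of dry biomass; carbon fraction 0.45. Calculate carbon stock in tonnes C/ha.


Formula: Carbon Stock = Biomass * Carbon Fraction
C = 365.7 t/ha * 0.45
C = 164.6 t C/ha

164.6


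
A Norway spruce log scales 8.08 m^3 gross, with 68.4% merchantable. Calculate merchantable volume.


Formula: MV = V_total * (merchantable_pct / 100)
Merchantable fraction = 68.4% / 100 = 0.684
MV = 8.08 m^3 * 0.684 = 5.527 m^3

5.527


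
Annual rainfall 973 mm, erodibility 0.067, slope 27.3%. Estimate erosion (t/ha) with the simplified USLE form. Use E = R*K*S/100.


Formula: E = R * K * S / 100  (simplified USLE)
R * K = 973 * 0.067 = 65.191
E = 65.191 * 27.3 / 100 = 17.8 t/ha

17.8


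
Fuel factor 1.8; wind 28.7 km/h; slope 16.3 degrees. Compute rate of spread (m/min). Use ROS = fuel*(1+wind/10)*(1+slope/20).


Formula: ROS = fuel * (1 + wind/10) * (1 + slope/20)
Wind factor = 1 + 28.7/10 = 3.87
Slope factor = 1 + 16.3/20 = 1.815
ROS = 1.8 * 3.87 * 1.815 = 12.64 m/min

12.64


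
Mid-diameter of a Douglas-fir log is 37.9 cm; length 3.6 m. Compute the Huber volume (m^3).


Huber: V = Am * L,  Am = pi*(Dm/200)^2
Am = pi*(37.9/200)^2 = 0.112815 m^2
V = 0.112815*3.6 = 0.4061 m^3

0.4061


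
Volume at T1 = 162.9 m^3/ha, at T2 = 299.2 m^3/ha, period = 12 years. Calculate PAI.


Formula: PAI = (V_T2 - V_T1) / (T2 - T1)
Volume increment = 299.2 - 162.9 = 136.3 m^3/ha
PAI = 136.3 / 12 = 11.36 m^3/ha/year

11.36


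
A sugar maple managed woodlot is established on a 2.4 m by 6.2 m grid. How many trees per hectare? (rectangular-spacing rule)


Formula: TPH = 10000 m^2/ha / (spacing_x * spacing_y)
Area per tree = 2.4 m * 6.2 m = 14.88 m^2
TPH = 10000 / 14.88 = 672 trees/ha

672


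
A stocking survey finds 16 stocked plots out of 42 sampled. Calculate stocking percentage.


Formula: Stocking % = stocked plots / total plots * 100
Stocking = 16 / 42 * 100
Stocking = 0.381 * 100 = 38.1%

38.1


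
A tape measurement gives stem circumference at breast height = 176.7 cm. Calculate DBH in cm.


Formula: DBH = C / pi
DBH = 176.7 / pi
pi = 3.14159...
DBH = 56.2 cm

56.2


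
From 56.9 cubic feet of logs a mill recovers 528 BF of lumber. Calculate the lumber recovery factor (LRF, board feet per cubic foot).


Formula: LRF = Lumber Output (BF) / Log Input (ft^3)
LRF = 528 BF / 56.9 ft^3
LRF = 9.28 BF/ft^3

9.28


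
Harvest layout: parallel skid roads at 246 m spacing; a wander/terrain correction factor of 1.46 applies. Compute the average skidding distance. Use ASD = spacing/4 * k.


Formula: ASD = (spacing / 4) * correction
Uncorrected distance = spacing / 4 = 246 / 4 = 61.5 m
ASD = 61.5 * 1.46 = 90 m

90


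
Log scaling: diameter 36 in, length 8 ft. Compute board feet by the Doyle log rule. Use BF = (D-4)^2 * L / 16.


Doyle: BF = (D - 4)^2 * L / 16
Adjusted diameter = 36 - 4 = 32 in
(D-4)^2 = 32^2 = 1024
BF = 1024 * 8 / 16 = 512 BF

512


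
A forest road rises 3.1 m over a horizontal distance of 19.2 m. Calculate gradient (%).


Formula: Gradient = rise / run * 100
Gradient = 3.1 / 19.2 * 100 = 16.1%

16.1


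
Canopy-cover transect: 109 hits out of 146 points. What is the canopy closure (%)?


Formula: Canopy closure = covered points / total points * 100
Closure = 109 / 146 * 100
Closure = 0.7466 * 100 = 74.7%

74.7


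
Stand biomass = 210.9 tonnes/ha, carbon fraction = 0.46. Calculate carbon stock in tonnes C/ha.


Formula: Carbon Stock = Biomass * Carbon Fraction
C = 210.9 t/ha * 0.46
C = 97.0 t C/ha

97.0


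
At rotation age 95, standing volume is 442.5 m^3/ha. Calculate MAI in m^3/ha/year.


Formula: MAI = Total Volume / Stand Age
MAI = 442.5 m^3/ha / 95 years
MAI = 4.66 m^3/ha/year

4.66


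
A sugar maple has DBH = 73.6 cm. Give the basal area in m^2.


Formula: BA = pi * (DBH/2)^2 / 10000  (cm^2 to m^2)
Radius = DBH/2 = 73.6/2 = 36.8 cm
BA = pi * 36.8^2 / 10000
   = 4254.4704 cm^2 / 10000
   = 0.4254 m^2

0.4254


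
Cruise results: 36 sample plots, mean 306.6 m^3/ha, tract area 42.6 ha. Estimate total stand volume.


Formula: Total Volume = Mean Volume per ha * Total Area
Total Volume = 306.6 m^3/ha * 42.6 ha
Total Volume = 13061 m^3

13061


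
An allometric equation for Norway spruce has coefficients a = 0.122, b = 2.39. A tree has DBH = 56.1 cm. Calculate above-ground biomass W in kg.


Formula: W = a * DBH^b  (allometric power law)
DBH^b = 56.1^2.39 = 15136.3527
W = 0.122 * 15136.3527 = 1846.6 kg

1846.6


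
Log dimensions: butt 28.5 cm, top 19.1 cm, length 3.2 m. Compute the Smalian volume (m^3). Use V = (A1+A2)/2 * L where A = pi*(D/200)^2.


Smalian: V = (A1 + A2)/2 * L,  A = pi*(D/200)^2
A1 = pi*(28.5/200)^2 = 0.063794 m^2
A2 = pi*(19.1/200)^2 = 0.028652 m^2
V = (0.063794+0.028652)/2*3.2 = 0.1479 m^3

0.1479


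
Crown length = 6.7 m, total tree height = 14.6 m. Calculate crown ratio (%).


Formula: Crown Ratio = (Crown Length / Total Height) * 100
CR = (6.7 m / 14.6 m) * 100
CR = 0.4589 * 100 = 45.9%

45.9


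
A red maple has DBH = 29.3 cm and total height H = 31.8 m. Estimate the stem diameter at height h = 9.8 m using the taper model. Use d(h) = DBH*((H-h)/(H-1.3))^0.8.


Taper: d(h) = DBH * ((H - h) / (H - 1.3))^0.8
Numerator = H - h = 31.8 - 9.8 = 22.0 m
Denominator = H - 1.3 = 31.8 - 1.3 = 30.5 m
Ratio = 22.0 / 30.5 = 0.72131
d = 29.3 * 0.72131^0.8 = 22.6 cm

22.6


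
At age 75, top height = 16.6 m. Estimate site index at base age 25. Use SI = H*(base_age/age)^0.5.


Formula: SI = H_dom * (base_age / age)^0.5
Age ratio = 25 / 75 = 0.33333
sqrt(age_ratio) = 0.57735
SI = 16.6 * 0.57735 = 9.6 m

9.6


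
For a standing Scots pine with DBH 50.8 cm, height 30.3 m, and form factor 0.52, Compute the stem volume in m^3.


Formula: V = pi * (DBH/200)^2 * H * ff
Radius = DBH/200 = 50.8/200 = 0.254 m
Radius^2 = 0.254^2 = 0.064516 m^2
V = pi * 0.064516 * 30.3 * 0.52
V = 3.193 m^3

3.193


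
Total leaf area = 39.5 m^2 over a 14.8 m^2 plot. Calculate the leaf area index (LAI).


Formula: LAI = total leaf area / ground area  (dimensionless)
LAI = 39.5 m^2 / 14.8 m^2
LAI = 2.67

2.67


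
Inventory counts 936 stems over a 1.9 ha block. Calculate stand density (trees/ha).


Formula: Stand Density = N_trees / Area_ha
Density = 936 trees / 1.9 ha
Density = 493 trees/ha

493


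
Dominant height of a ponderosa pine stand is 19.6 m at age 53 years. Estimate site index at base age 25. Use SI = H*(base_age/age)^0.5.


Formula: SI = H_dom * (base_age / age)^0.5
Age ratio = 25 / 53 = 0.4717
sqrt(age_ratio) = 0.6868
SI = 19.6 * 0.6868 = 13.5 m

13.5


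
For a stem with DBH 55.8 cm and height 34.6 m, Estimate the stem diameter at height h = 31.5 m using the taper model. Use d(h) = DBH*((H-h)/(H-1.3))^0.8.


Taper: d(h) = DBH * ((H - h) / (H - 1.3))^0.8
Numerator = H - h = 34.6 - 31.5 = 3.1 m
Denominator = H - 1.3 = 34.6 - 1.3 = 33.3 m
Ratio = 3.1 / 33.3 = 0.09309
d = 55.8 * 0.09309^0.8 = 8.4 cm

8.4


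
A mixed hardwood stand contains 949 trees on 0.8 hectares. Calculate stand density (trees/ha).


Formula: Stand Density = N_trees / Area_ha
Density = 949 trees / 0.8 ha
Density = 1186 trees/ha

1186


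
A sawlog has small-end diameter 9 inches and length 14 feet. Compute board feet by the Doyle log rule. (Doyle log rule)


Doyle: BF = (D - 4)^2 * L / 16
Adjusted diameter = 9 - 4 = 5 in
(D-4)^2 = 5^2 = 25
BF = 25 * 14 / 16 = 22 BF

22


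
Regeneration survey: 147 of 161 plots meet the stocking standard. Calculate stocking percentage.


Formula: Stocking % = stocked plots / total plots * 100
Stocking = 147 / 161 * 100
Stocking = 0.913 * 100 = 91.3%

91.3


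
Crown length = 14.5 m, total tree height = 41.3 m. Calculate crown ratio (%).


Formula: Crown Ratio = (Crown Length / Total Height) * 100
CR = (14.5 m / 41.3 m) * 100
CR = 0.3511 * 100 = 35.1%

35.1


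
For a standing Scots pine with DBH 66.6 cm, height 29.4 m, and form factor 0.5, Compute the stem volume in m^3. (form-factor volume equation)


Formula: V = pi * (DBH/200)^2 * H * ff
Radius = DBH/200 = 66.6/200 = 0.333 m
Radius^2 = 0.333^2 = 0.110889 m^2
V = pi * 0.110889 * 29.4 * 0.5
V = 5.121 m^3

5.121


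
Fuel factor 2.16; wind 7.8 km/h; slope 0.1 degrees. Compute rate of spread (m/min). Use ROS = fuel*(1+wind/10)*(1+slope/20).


Formula: ROS = fuel * (1 + wind/10) * (1 + slope/20)
Wind factor = 1 + 7.8/10 = 1.78
Slope factor = 1 + 0.1/20 = 1.005
ROS = 2.16 * 1.78 * 1.005 = 3.86 m/min

3.86


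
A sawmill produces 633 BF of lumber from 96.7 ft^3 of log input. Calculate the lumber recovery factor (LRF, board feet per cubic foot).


Formula: LRF = Lumber Output (BF) / Log Input (ft^3)
LRF = 633 BF / 96.7 ft^3
LRF = 6.55 BF/ft^3

6.55


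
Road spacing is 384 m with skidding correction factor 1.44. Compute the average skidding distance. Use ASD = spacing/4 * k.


Formula: ASD = (spacing / 4) * correction
Uncorrected distance = spacing / 4 = 384 / 4 = 96 m
ASD = 96 * 1.44 = 138 m

138


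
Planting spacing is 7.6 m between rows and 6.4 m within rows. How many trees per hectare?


Formula: TPH = 10000 m^2/ha / (spacing_x * spacing_y)
Area per tree = 7.6 m * 6.4 m = 48.64 m^2
TPH = 10000 / 48.64 = 206 trees/ha

206


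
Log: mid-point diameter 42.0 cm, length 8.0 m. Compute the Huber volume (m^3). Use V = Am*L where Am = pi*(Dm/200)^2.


Huber: V = Am * L,  Am = pi*(Dm/200)^2
Am = pi*(42.0/200)^2 = 0.138544 m^2
V = 0.138544*8.0 = 1.1084 m^3

1.1084


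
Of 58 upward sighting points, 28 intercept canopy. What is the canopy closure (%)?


Formula: Canopy closure = covered points / total points * 100
Closure = 28 / 58 * 100
Closure = 0.4828 * 100 = 48.3%

48.3


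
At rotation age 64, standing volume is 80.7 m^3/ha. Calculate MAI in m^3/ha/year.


Formula: MAI = Total Volume / Stand Age
MAI = 80.7 m^3/ha / 64 years
MAI = 1.26 m^3/ha/year

1.26


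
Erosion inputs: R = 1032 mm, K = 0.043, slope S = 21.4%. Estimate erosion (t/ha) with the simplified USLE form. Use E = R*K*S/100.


Formula: E = R * K * S / 100  (simplified USLE)
R * K = 1032 * 0.043 = 44.376
E = 44.376 * 21.4 / 100 = 9.5 t/ha

9.5


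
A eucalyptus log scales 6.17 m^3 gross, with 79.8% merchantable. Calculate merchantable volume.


Formula: MV = V_total * (merchantable_pct / 100)
Merchantable fraction = 79.8% / 100 = 0.798
MV = 6.17 m^3 * 0.798 = 4.924 m^3

4.924


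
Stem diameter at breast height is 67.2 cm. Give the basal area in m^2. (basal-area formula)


Formula: BA = pi * (DBH/2)^2 / 10000  (cm^2 to m^2)
Radius = DBH/2 = 67.2/2 = 33.6 cm
BA = pi * 33.6^2 / 10000
   = 3546.7324 cm^2 / 10000
   = 0.3547 m^2

0.3547


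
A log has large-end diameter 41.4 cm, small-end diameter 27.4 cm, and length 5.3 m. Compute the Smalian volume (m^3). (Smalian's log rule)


Smalian: V = (A1 + A2)/2 * L,  A = pi*(D/200)^2
A1 = pi*(41.4/200)^2 = 0.134614 m^2
A2 = pi*(27.4/200)^2 = 0.058965 m^2
V = (0.134614+0.058965)/2*5.3 = 0.513 m^3

0.513


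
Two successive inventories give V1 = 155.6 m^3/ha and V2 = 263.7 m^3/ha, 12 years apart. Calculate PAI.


Formula: PAI = (V_T2 - V_T1) / (T2 - T1)
Volume increment = 263.7 - 155.6 = 108.1 m^3/ha
PAI = 108.1 / 12 = 9.01 m^3/ha/year

9.01


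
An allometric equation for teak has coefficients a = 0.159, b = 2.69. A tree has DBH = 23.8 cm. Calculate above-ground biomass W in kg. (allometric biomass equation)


Formula: W = a * DBH^b  (allometric power law)
DBH^b = 23.8^2.69 = 5046.5202
W = 0.159 * 5046.5202 = 802.4 kg

802.4


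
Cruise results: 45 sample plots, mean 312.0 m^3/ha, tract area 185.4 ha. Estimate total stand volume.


Formula: Total Volume = Mean Volume per ha * Total Area
Total Volume = 312.0 m^3/ha * 185.4 ha
Total Volume = 57845 m^3

57845


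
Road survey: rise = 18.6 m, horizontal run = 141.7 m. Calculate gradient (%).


Formula: Gradient = rise / run * 100
Gradient = 18.6 / 141.7 * 100 = 13.1%

13.1


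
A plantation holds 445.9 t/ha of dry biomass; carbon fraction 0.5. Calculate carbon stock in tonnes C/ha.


Formula: Carbon Stock = Biomass * Carbon Fraction
C = 445.9 t/ha * 0.5
C = 223.0 t C/ha

223.0


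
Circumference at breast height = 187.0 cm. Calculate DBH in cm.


Formula: DBH = C / pi
DBH = 187.0 / pi
pi = 3.14159...
DBH = 59.5 cm

59.5


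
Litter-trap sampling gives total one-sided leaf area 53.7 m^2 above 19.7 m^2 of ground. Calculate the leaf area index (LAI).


Formula: LAI = total leaf area / ground area  (dimensionless)
LAI = 53.7 m^2 / 19.7 m^2
LAI = 2.73

2.73


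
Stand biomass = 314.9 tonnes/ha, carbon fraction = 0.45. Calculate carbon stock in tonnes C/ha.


Formula: Carbon Stock = Biomass * Carbon Fraction
C = 314.9 t/ha * 0.45
C = 141.7 t C/ha

141.7


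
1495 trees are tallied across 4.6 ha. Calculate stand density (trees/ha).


Formula: Stand Density = N_trees / Area_ha
Density = 1495 trees / 4.6 ha
Density = 325 trees/ha

325


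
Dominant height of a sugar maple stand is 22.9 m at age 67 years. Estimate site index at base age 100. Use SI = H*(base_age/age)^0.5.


Formula: SI = H_dom * (base_age / age)^0.5
Age ratio = 100 / 67 = 1.49254
sqrt(age_ratio) = 1.22169
SI = 22.9 * 1.22169 = 28.0 m

28.0


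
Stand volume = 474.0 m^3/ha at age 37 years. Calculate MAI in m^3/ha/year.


Formula: MAI = Total Volume / Stand Age
MAI = 474.0 m^3/ha / 37 years
MAI = 12.81 m^3/ha/year

12.81


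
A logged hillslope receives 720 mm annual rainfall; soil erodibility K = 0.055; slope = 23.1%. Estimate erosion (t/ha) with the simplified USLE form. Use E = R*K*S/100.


Formula: E = R * K * S / 100  (simplified USLE)
R * K = 720 * 0.055 = 39.6
E = 39.6 * 23.1 / 100 = 9.15 t/ha

9.15


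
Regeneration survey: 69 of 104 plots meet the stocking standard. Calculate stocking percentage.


Formula: Stocking % = stocked plots / total plots * 100
Stocking = 69 / 104 * 100
Stocking = 0.6635 * 100 = 66.3%

66.3


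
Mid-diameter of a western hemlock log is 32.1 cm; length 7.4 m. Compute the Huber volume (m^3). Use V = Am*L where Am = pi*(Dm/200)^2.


Huber: V = Am * L,  Am = pi*(Dm/200)^2
Am = pi*(32.1/200)^2 = 0.080928 m^2
V = 0.080928*7.4 = 0.5989 m^3

0.5989


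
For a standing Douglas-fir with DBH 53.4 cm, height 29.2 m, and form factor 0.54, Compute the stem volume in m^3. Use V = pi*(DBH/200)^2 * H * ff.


Formula: V = pi * (DBH/200)^2 * H * ff
Radius = DBH/200 = 53.4/200 = 0.267 m
Radius^2 = 0.267^2 = 0.071289 m^2
V = pi * 0.071289 * 29.2 * 0.54
V = 3.531 m^3

3.531


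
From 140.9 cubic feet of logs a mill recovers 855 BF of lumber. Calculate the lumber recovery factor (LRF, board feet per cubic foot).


Formula: LRF = Lumber Output (BF) / Log Input (ft^3)
LRF = 855 BF / 140.9 ft^3
LRF = 6.07 BF/ft^3

6.07


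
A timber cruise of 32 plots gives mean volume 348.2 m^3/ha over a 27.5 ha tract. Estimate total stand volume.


Formula: Total Volume = Mean Volume per ha * Total Area
Total Volume = 348.2 m^3/ha * 27.5 ha
Total Volume = 9576 m^3

9576


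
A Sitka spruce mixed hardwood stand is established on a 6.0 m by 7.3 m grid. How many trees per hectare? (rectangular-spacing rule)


Formula: TPH = 10000 m^2/ha / (spacing_x * spacing_y)
Area per tree = 6.0 m * 7.3 m = 43.8 m^2
TPH = 10000 / 43.8 = 228 trees/ha

228


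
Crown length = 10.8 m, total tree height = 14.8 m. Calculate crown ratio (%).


Formula: Crown Ratio = (Crown Length / Total Height) * 100
CR = (10.8 m / 14.8 m) * 100
CR = 0.7297 * 100 = 73.0%

73.0


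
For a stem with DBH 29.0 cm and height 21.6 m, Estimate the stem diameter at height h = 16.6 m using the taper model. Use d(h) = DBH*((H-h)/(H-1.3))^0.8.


Taper: d(h) = DBH * ((H - h) / (H - 1.3))^0.8
Numerator = H - h = 21.6 - 16.6 = 5.0 m
Denominator = H - 1.3 = 21.6 - 1.3 = 20.3 m
Ratio = 5.0 / 20.3 = 0.24631
d = 29.0 * 0.24631^0.8 = 9.5 cm

9.5


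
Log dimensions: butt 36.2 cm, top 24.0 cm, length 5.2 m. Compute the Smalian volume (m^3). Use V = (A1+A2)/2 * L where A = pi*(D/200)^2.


Smalian: V = (A1 + A2)/2 * L,  A = pi*(D/200)^2
A1 = pi*(36.2/200)^2 = 0.102922 m^2
A2 = pi*(24.0/200)^2 = 0.045239 m^2
V = (0.102922+0.045239)/2*5.2 = 0.3852 m^3

0.3852


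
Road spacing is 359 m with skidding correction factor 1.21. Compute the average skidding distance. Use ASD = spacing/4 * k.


Formula: ASD = (spacing / 4) * correction
Uncorrected distance = spacing / 4 = 359 / 4 = 89.75 m
ASD = 89.75 * 1.21 = 109 m

109


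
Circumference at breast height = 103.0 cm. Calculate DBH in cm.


Formula: DBH = C / pi
DBH = 103.0 / pi
pi = 3.14159...
DBH = 32.8 cm

32.8


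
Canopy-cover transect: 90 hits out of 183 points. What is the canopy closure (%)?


Formula: Canopy closure = covered points / total points * 100
Closure = 90 / 183 * 100
Closure = 0.4918 * 100 = 49.2%

49.2


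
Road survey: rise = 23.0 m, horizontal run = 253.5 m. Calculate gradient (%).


Formula: Gradient = rise / run * 100
Gradient = 23.0 / 253.5 * 100 = 9.1%

9.1


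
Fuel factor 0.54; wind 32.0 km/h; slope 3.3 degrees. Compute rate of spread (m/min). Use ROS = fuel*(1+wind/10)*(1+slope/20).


Formula: ROS = fuel * (1 + wind/10) * (1 + slope/20)
Wind factor = 1 + 32.0/10 = 4.2
Slope factor = 1 + 3.3/20 = 1.165
ROS = 0.54 * 4.2 * 1.165 = 2.64 m/min

2.64


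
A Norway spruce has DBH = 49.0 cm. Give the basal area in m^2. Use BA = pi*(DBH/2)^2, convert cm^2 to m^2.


Formula: BA = pi * (DBH/2)^2 / 10000  (cm^2 to m^2)
Radius = DBH/2 = 49.0/2 = 24.5 cm
BA = pi * 24.5^2 / 10000
   = 1885.741 cm^2 / 10000
   = 0.1886 m^2

0.1886


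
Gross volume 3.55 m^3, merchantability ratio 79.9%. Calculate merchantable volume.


Formula: MV = V_total * (merchantable_pct / 100)
Merchantable fraction = 79.9% / 100 = 0.799
MV = 3.55 m^3 * 0.799 = 2.836 m^3

2.836


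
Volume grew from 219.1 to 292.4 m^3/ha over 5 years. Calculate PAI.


Formula: PAI = (V_T2 - V_T1) / (T2 - T1)
Volume increment = 292.4 - 219.1 = 73.3 m^3/ha
PAI = 73.3 / 5 = 14.66 m^3/ha/year

14.66


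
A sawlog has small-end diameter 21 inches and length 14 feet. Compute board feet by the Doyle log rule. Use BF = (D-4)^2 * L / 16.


Doyle: BF = (D - 4)^2 * L / 16
Adjusted diameter = 21 - 4 = 17 in
(D-4)^2 = 17^2 = 289
BF = 289 * 14 / 16 = 253 BF

253


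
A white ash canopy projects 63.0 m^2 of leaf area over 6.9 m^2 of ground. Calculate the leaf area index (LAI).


Formula: LAI = total leaf area / ground area  (dimensionless)
LAI = 63.0 m^2 / 6.9 m^2
LAI = 9.13

9.13


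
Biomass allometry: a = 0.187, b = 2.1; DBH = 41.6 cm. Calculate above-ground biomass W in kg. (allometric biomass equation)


Formula: W = a * DBH^b  (allometric power law)
DBH^b = 41.6^2.1 = 2512.4417
W = 0.187 * 2512.4417 = 469.8 kg

469.8


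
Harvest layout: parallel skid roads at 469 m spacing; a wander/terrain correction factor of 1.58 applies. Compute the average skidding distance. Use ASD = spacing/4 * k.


Formula: ASD = (spacing / 4) * correction
Uncorrected distance = spacing / 4 = 469 / 4 = 117.25 m
ASD = 117.25 * 1.58 = 185 m

185


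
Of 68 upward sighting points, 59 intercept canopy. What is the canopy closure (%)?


Formula: Canopy closure = covered points / total points * 100
Closure = 59 / 68 * 100
Closure = 0.8676 * 100 = 86.8%

86.8


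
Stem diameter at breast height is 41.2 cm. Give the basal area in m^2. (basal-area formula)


Formula: BA = pi * (DBH/2)^2 / 10000  (cm^2 to m^2)
Radius = DBH/2 = 41.2/2 = 20.6 cm
BA = pi * 20.6^2 / 10000
   = 1333.1663 cm^2 / 10000
   = 0.1333 m^2

0.1333


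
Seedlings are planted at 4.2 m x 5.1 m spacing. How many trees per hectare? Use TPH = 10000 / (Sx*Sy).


Formula: TPH = 10000 m^2/ha / (spacing_x * spacing_y)
Area per tree = 4.2 m * 5.1 m = 21.42 m^2
TPH = 10000 / 21.42 = 467 trees/ha

467


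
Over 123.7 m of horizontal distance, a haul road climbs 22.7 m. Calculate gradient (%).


Formula: Gradient = rise / run * 100
Gradient = 22.7 / 123.7 * 100 = 18.4%

18.4


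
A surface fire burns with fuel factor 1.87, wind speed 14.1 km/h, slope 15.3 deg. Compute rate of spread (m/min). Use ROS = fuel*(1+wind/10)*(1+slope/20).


Formula: ROS = fuel * (1 + wind/10) * (1 + slope/20)
Wind factor = 1 + 14.1/10 = 2.41
Slope factor = 1 + 15.3/20 = 1.765
ROS = 1.87 * 2.41 * 1.765 = 7.95 m/min

7.95


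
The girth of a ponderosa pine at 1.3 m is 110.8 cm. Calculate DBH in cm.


Formula: DBH = C / pi
DBH = 110.8 / pi
pi = 3.14159...
DBH = 35.3 cm

35.3


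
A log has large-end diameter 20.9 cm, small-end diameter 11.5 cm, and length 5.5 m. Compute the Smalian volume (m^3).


Smalian: V = (A1 + A2)/2 * L,  A = pi*(D/200)^2
A1 = pi*(20.9/200)^2 = 0.034307 m^2
A2 = pi*(11.5/200)^2 = 0.010387 m^2
V = (0.034307+0.010387)/2*5.5 = 0.1229 m^3

0.1229


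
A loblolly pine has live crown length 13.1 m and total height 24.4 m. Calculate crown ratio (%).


Formula: Crown Ratio = (Crown Length / Total Height) * 100
CR = (13.1 m / 24.4 m) * 100
CR = 0.5369 * 100 = 53.7%

53.7


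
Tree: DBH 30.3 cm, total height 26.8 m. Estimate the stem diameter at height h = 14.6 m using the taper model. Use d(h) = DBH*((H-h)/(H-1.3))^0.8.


Taper: d(h) = DBH * ((H - h) / (H - 1.3))^0.8
Numerator = H - h = 26.8 - 14.6 = 12.2 m
Denominator = H - 1.3 = 26.8 - 1.3 = 25.5 m
Ratio = 12.2 / 25.5 = 0.47843
d = 30.3 * 0.47843^0.8 = 16.8 cm

16.8


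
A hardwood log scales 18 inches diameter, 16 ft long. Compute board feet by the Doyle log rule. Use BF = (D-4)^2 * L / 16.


Doyle: BF = (D - 4)^2 * L / 16
Adjusted diameter = 18 - 4 = 14 in
(D-4)^2 = 14^2 = 196
BF = 196 * 16 / 16 = 196 BF

196


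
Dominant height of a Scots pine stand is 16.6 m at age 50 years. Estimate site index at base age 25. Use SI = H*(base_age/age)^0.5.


Formula: SI = H_dom * (base_age / age)^0.5
Age ratio = 25 / 50 = 0.5
sqrt(age_ratio) = 0.70711
SI = 16.6 * 0.70711 = 11.7 m

11.7


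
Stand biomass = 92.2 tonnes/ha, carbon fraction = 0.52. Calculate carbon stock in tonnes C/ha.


Formula: Carbon Stock = Biomass * Carbon Fraction
C = 92.2 t/ha * 0.52
C = 47.9 t C/ha

47.9


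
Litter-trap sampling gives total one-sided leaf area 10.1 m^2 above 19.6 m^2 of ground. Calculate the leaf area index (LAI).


Formula: LAI = total leaf area / ground area  (dimensionless)
LAI = 10.1 m^2 / 19.6 m^2
LAI = 0.52

0.52


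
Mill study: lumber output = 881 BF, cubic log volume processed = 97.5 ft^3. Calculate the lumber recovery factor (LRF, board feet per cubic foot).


Formula: LRF = Lumber Output (BF) / Log Input (ft^3)
LRF = 881 BF / 97.5 ft^3
LRF = 9.04 BF/ft^3

9.04


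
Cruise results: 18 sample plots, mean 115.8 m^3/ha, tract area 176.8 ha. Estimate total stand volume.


Formula: Total Volume = Mean Volume per ha * Total Area
Total Volume = 115.8 m^3/ha * 176.8 ha
Total Volume = 20473 m^3

20473


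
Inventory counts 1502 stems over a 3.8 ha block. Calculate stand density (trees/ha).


Formula: Stand Density = N_trees / Area_ha
Density = 1502 trees / 3.8 ha
Density = 395 trees/ha

395


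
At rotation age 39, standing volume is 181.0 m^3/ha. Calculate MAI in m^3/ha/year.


Formula: MAI = Total Volume / Stand Age
MAI = 181.0 m^3/ha / 39 years
MAI = 4.64 m^3/ha/year

4.64


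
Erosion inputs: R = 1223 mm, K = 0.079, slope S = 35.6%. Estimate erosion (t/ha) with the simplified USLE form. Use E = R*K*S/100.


Formula: E = R * K * S / 100  (simplified USLE)
R * K = 1223 * 0.079 = 96.617
E = 96.617 * 35.6 / 100 = 34.4 t/ha

34.4


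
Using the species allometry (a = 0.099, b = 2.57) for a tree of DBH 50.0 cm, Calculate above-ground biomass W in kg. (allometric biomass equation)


Formula: W = a * DBH^b  (allometric power law)
DBH^b = 50.0^2.57 = 23246.2504
W = 0.099 * 23246.2504 = 2301.4 kg

2301.4


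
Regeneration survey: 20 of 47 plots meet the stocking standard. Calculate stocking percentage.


Formula: Stocking % = stocked plots / total plots * 100
Stocking = 20 / 47 * 100
Stocking = 0.4255 * 100 = 42.6%

42.6


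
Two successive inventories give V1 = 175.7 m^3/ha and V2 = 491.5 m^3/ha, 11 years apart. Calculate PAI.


Formula: PAI = (V_T2 - V_T1) / (T2 - T1)
Volume increment = 491.5 - 175.7 = 315.8 m^3/ha
PAI = 315.8 / 11 = 28.71 m^3/ha/year

28.71


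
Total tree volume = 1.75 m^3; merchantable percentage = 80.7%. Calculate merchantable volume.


Formula: MV = V_total * (merchantable_pct / 100)
Merchantable fraction = 80.7% / 100 = 0.807
MV = 1.75 m^3 * 0.807 = 1.412 m^3

1.412


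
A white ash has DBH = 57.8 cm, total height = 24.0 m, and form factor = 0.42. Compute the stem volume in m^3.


Formula: V = pi * (DBH/200)^2 * H * ff
Radius = DBH/200 = 57.8/200 = 0.289 m
Radius^2 = 0.289^2 = 0.083521 m^2
V = pi * 0.083521 * 24.0 * 0.42
V = 2.645 m^3

2.645


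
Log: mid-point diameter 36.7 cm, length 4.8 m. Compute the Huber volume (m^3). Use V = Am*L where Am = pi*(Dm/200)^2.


Huber: V = Am * L,  Am = pi*(Dm/200)^2
Am = pi*(36.7/200)^2 = 0.105784 m^2
V = 0.105784*4.8 = 0.5078 m^3

0.5078


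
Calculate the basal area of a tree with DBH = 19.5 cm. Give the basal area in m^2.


Formula: BA = pi * (DBH/2)^2 / 10000  (cm^2 to m^2)
Radius = DBH/2 = 19.5/2 = 9.75 cm
BA = pi * 9.75^2 / 10000
   = 298.6477 cm^2 / 10000
   = 0.0299 m^2

0.0299


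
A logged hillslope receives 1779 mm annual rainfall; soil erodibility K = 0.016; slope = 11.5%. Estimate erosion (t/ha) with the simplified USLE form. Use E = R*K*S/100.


Formula: E = R * K * S / 100  (simplified USLE)
R * K = 1779 * 0.016 = 28.464
E = 28.464 * 11.5 / 100 = 3.27 t/ha

3.27


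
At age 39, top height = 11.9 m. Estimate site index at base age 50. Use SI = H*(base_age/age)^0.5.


Formula: SI = H_dom * (base_age / age)^0.5
Age ratio = 50 / 39 = 1.28205
sqrt(age_ratio) = 1.13228
SI = 11.9 * 1.13228 = 13.5 m

13.5


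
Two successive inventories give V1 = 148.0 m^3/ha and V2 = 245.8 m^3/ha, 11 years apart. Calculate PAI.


Formula: PAI = (V_T2 - V_T1) / (T2 - T1)
Volume increment = 245.8 - 148.0 = 97.8 m^3/ha
PAI = 97.8 / 11 = 8.89 m^3/ha/year

8.89


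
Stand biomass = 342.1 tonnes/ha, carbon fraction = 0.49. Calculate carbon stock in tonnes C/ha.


Formula: Carbon Stock = Biomass * Carbon Fraction
C = 342.1 t/ha * 0.49
C = 167.6 t C/ha

167.6


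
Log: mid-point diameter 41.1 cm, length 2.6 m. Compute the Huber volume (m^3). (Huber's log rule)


Huber: V = Am * L,  Am = pi*(Dm/200)^2
Am = pi*(41.1/200)^2 = 0.13267 m^2
V = 0.13267*2.6 = 0.3449 m^3

0.3449


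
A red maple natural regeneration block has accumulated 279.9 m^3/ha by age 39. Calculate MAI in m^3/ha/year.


Formula: MAI = Total Volume / Stand Age
MAI = 279.9 m^3/ha / 39 years
MAI = 7.18 m^3/ha/year

7.18


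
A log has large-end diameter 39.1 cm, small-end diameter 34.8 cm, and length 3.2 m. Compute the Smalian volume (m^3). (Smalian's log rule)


Smalian: V = (A1 + A2)/2 * L,  A = pi*(D/200)^2
A1 = pi*(39.1/200)^2 = 0.120072 m^2
A2 = pi*(34.8/200)^2 = 0.095115 m^2
V = (0.120072+0.095115)/2*3.2 = 0.3443 m^3

0.3443


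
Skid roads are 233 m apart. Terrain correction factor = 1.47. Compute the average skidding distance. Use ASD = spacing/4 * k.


Formula: ASD = (spacing / 4) * correction
Uncorrected distance = spacing / 4 = 233 / 4 = 58.25 m
ASD = 58.25 * 1.47 = 86 m

86


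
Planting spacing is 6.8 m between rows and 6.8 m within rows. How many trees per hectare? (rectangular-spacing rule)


Formula: TPH = 10000 m^2/ha / (spacing_x * spacing_y)
Area per tree = 6.8 m * 6.8 m = 46.24 m^2
TPH = 10000 / 46.24 = 216 trees/ha

216


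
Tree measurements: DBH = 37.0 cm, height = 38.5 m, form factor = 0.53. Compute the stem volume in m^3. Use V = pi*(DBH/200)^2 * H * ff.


Formula: V = pi * (DBH/200)^2 * H * ff
Radius = DBH/200 = 37.0/200 = 0.185 m
Radius^2 = 0.185^2 = 0.034225 m^2
V = pi * 0.034225 * 38.5 * 0.53
V = 2.194 m^3

2.194


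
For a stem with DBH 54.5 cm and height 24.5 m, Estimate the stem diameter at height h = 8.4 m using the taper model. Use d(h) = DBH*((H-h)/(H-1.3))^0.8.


Taper: d(h) = DBH * ((H - h) / (H - 1.3))^0.8
Numerator = H - h = 24.5 - 8.4 = 16.1 m
Denominator = H - 1.3 = 24.5 - 1.3 = 23.2 m
Ratio = 16.1 / 23.2 = 0.69397
d = 54.5 * 0.69397^0.8 = 40.7 cm

40.7


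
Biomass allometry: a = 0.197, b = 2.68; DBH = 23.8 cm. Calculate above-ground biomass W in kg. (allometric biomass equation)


Formula: W = a * DBH^b  (allometric power law)
DBH^b = 23.8^2.68 = 4889.0699
W = 0.197 * 4889.0699 = 963.1 kg

963.1


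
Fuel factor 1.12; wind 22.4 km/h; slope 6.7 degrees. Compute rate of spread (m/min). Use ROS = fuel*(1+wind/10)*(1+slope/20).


Formula: ROS = fuel * (1 + wind/10) * (1 + slope/20)
Wind factor = 1 + 22.4/10 = 3.24
Slope factor = 1 + 6.7/20 = 1.335
ROS = 1.12 * 3.24 * 1.335 = 4.84 m/min

4.84


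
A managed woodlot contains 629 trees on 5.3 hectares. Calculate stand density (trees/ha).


Formula: Stand Density = N_trees / Area_ha
Density = 629 trees / 5.3 ha
Density = 119 trees/ha

119


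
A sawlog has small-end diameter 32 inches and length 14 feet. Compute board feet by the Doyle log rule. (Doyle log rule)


Doyle: BF = (D - 4)^2 * L / 16
Adjusted diameter = 32 - 4 = 28 in
(D-4)^2 = 28^2 = 784
BF = 784 * 14 / 16 = 686 BF

686


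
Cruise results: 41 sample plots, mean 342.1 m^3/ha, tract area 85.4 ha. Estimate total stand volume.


Formula: Total Volume = Mean Volume per ha * Total Area
Total Volume = 342.1 m^3/ha * 85.4 ha
Total Volume = 29215 m^3

29215


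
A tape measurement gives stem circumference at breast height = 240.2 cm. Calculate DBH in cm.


Formula: DBH = C / pi
DBH = 240.2 / pi
pi = 3.14159...
DBH = 76.5 cm

76.5


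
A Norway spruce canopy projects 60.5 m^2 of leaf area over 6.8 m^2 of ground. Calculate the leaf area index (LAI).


Formula: LAI = total leaf area / ground area  (dimensionless)
LAI = 60.5 m^2 / 6.8 m^2
LAI = 8.9

8.9


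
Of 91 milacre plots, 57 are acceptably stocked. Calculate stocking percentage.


Formula: Stocking % = stocked plots / total plots * 100
Stocking = 57 / 91 * 100
Stocking = 0.6264 * 100 = 62.6%

62.6


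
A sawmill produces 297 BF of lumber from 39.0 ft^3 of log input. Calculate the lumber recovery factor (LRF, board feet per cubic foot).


Formula: LRF = Lumber Output (BF) / Log Input (ft^3)
LRF = 297 BF / 39.0 ft^3
LRF = 7.62 BF/ft^3

7.62


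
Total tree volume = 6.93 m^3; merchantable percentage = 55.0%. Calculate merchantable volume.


Formula: MV = V_total * (merchantable_pct / 100)
Merchantable fraction = 55.0% / 100 = 0.55
MV = 6.93 m^3 * 0.55 = 3.812 m^3

3.812


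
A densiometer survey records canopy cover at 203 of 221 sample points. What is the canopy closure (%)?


Formula: Canopy closure = covered points / total points * 100
Closure = 203 / 221 * 100
Closure = 0.9186 * 100 = 91.9%

91.9


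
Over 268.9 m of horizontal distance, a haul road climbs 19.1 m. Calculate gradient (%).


Formula: Gradient = rise / run * 100
Gradient = 19.1 / 268.9 * 100 = 7.1%

7.1


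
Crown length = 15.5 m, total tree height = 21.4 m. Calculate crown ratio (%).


Formula: Crown Ratio = (Crown Length / Total Height) * 100
CR = (15.5 m / 21.4 m) * 100
CR = 0.7243 * 100 = 72.4%

72.4


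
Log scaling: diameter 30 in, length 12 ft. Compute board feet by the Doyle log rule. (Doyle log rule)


Doyle: BF = (D - 4)^2 * L / 16
Adjusted diameter = 30 - 4 = 26 in
(D-4)^2 = 26^2 = 676
BF = 676 * 12 / 16 = 507 BF

507


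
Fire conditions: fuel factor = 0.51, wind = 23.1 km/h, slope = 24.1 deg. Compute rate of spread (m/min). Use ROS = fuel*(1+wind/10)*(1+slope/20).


Formula: ROS = fuel * (1 + wind/10) * (1 + slope/20)
Wind factor = 1 + 23.1/10 = 3.31
Slope factor = 1 + 24.1/20 = 2.205
ROS = 0.51 * 3.31 * 2.205 = 3.72 m/min

3.72


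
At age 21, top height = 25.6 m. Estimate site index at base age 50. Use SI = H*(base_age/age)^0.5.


Formula: SI = H_dom * (base_age / age)^0.5
Age ratio = 50 / 21 = 2.38095
sqrt(age_ratio) = 1.54303
SI = 25.6 * 1.54303 = 39.5 m

39.5


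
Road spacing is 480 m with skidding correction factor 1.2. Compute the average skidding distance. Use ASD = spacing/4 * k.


Formula: ASD = (spacing / 4) * correction
Uncorrected distance = spacing / 4 = 480 / 4 = 120 m
ASD = 120 * 1.2 = 144 m

144


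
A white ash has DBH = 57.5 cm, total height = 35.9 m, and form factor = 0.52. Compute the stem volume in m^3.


Formula: V = pi * (DBH/200)^2 * H * ff
Radius = DBH/200 = 57.5/200 = 0.2875 m
Radius^2 = 0.2875^2 = 0.08265625 m^2
V = pi * 0.08265625 * 35.9 * 0.52
V = 4.848 m^3

4.848


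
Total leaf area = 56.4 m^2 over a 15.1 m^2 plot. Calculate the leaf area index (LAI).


Formula: LAI = total leaf area / ground area  (dimensionless)
LAI = 56.4 m^2 / 15.1 m^2
LAI = 3.74

3.74


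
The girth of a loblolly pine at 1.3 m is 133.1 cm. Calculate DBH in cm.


Formula: DBH = C / pi
DBH = 133.1 / pi
pi = 3.14159...
DBH = 42.4 cm

42.4


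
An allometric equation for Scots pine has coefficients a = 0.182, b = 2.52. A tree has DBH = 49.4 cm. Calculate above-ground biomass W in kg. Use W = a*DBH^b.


Formula: W = a * DBH^b  (allometric power law)
DBH^b = 49.4^2.52 = 18543.5087
W = 0.182 * 18543.5087 = 3374.9 kg

3374.9


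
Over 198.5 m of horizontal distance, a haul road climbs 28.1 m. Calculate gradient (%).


Formula: Gradient = rise / run * 100
Gradient = 28.1 / 198.5 * 100 = 14.2%

14.2


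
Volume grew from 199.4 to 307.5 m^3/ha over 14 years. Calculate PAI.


Formula: PAI = (V_T2 - V_T1) / (T2 - T1)
Volume increment = 307.5 - 199.4 = 108.1 m^3/ha
PAI = 108.1 / 14 = 7.72 m^3/ha/year

7.72


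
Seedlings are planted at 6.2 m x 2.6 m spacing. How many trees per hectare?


Formula: TPH = 10000 m^2/ha / (spacing_x * spacing_y)
Area per tree = 6.2 m * 2.6 m = 16.12 m^2
TPH = 10000 / 16.12 = 620 trees/ha

620


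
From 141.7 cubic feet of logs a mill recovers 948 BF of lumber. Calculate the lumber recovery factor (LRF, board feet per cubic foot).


Formula: LRF = Lumber Output (BF) / Log Input (ft^3)
LRF = 948 BF / 141.7 ft^3
LRF = 6.69 BF/ft^3

6.69


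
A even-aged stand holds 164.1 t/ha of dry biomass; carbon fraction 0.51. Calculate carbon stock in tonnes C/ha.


Formula: Carbon Stock = Biomass * Carbon Fraction
C = 164.1 t/ha * 0.51
C = 83.7 t C/ha

83.7


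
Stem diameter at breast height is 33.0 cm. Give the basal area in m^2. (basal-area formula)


Formula: BA = pi * (DBH/2)^2 / 10000  (cm^2 to m^2)
Radius = DBH/2 = 33.0/2 = 16.5 cm
BA = pi * 16.5^2 / 10000
   = 855.2986 cm^2 / 10000
   = 0.0855 m^2

0.0855


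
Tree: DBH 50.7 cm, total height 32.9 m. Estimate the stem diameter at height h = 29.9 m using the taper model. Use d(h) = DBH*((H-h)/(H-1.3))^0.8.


Taper: d(h) = DBH * ((H - h) / (H - 1.3))^0.8
Numerator = H - h = 32.9 - 29.9 = 3.0 m
Denominator = H - 1.3 = 32.9 - 1.3 = 31.6 m
Ratio = 3.0 / 31.6 = 0.09494
d = 50.7 * 0.09494^0.8 = 7.7 cm

7.7


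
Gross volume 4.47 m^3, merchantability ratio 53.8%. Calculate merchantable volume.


Formula: MV = V_total * (merchantable_pct / 100)
Merchantable fraction = 53.8% / 100 = 0.538
MV = 4.47 m^3 * 0.538 = 2.405 m^3

2.405


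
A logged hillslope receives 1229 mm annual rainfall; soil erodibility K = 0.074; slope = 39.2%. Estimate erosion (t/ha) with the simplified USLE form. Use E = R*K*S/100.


Formula: E = R * K * S / 100  (simplified USLE)
R * K = 1229 * 0.074 = 90.946
E = 90.946 * 39.2 / 100 = 35.65 t/ha

35.65


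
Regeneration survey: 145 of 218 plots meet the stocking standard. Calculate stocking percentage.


Formula: Stocking % = stocked plots / total plots * 100
Stocking = 145 / 218 * 100
Stocking = 0.6651 * 100 = 66.5%

66.5
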